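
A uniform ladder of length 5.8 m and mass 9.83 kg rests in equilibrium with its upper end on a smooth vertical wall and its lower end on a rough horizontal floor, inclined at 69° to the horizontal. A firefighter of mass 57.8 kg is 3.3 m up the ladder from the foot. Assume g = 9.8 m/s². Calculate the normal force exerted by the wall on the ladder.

N_wall ≈ 142 N

Torques about the foot: N_wall · 5.8 sin 69° = 9.83×9.8×2.9 cos 69° + 57.8×9.8×3.3 cos 69° → N_wall = 142.2 N.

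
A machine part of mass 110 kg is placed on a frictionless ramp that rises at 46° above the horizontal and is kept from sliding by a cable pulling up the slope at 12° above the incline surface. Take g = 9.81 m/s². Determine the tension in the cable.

T ≈ 794 N

Take axes along and perpendicular to the incline. Weight components: W sin 46° = 776.2 N down-slope, W cos 46° = 749.6 N into the surface.
Along incline: T cos 12° = W sin 46° → T = 793.6 N.
Perpendicular: N = W cos 46° − T sin 12° = 584.6 N.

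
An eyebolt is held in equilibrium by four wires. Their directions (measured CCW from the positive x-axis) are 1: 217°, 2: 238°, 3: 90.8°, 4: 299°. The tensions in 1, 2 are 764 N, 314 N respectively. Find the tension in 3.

Resolve: ΣF_x = 764 cos 217° + 314 cos 238° + T_3 cos 90.8° + T_4 cos 299° = 0.
        ΣF_y = 764 sin 217° + 314 sin 238° + T_3 sin 90.8° + T_4 sin 299° = 0.
The known terms sum to (-776.6, -726.1) N, so -0.0140 T_3 + 0.4848 T_4 = 776.6 and 0.9999 T_3 − 0.8746 T_4 = 726.1.
Solving simultaneously: T_3 = 2182 N, T_4 = 1665 N.

T_3 ≈ 2180 N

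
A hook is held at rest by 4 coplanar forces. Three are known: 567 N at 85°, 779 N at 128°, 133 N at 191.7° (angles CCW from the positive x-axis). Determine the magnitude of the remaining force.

F ≈ 1280 N

Sum the known components: ΣF_x = -560.4 N, ΣF_y = 1152 N.
For equilibrium the remaining force must supply (−ΣF_x, −ΣF_y) = (560.4, -1152) N.
Magnitude = √((560.4)² + (-1152)²) = 1281 N; direction = atan2(-1152, 560.4) = 295.9°.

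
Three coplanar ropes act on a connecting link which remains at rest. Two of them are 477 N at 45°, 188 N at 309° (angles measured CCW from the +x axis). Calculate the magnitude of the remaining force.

Sum the known components: ΣF_x = 455.6 N, ΣF_y = 191.2 N.
For equilibrium the remaining force must supply (−ΣF_x, −ΣF_y) = (-455.6, -191.2) N.
Magnitude = √((-455.6)² + (-191.2)²) = 494.1 N; direction = atan2(-191.2, -455.6) = 202.8°.

F ≈ 494 N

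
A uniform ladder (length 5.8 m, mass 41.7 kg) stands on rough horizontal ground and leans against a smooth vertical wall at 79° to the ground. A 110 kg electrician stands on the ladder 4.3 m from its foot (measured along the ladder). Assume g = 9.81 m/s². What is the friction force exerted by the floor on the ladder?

f ≈ 195 N

Torques about the foot: N_wall · 5.8 sin 79° = 41.7×9.81×2.9 cos 79° + 110×9.81×4.3 cos 79° → N_wall = 195.27 N.
ΣF_x = 0: f_floor = N_wall = 195.27 N.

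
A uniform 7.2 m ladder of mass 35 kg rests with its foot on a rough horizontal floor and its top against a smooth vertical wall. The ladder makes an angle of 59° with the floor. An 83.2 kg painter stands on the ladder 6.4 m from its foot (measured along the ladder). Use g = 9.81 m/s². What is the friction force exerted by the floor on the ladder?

Torques about the foot: N_wall · 7.2 sin 59° = 35×9.81×3.6 cos 59° + 83.2×9.81×6.4 cos 59° → N_wall = 539.08 N.
ΣF_x = 0: f_floor = N_wall = 539.08 N.

f ≈ 539 N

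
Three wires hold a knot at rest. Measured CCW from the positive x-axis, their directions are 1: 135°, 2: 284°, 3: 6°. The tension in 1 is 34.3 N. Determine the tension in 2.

T_2 ≈ 26.9 N

Resolve: ΣF_x = 34.3 cos 135° + T_2 cos 284° + T_3 cos 6° = 0.
        ΣF_y = 34.3 sin 135° + T_2 sin 284° + T_3 sin 6° = 0.
The known terms sum to (-24.25, 24.25) N, so 0.2419 T_2 + 0.9945 T_3 = 24.25 and -0.9703 T_2 + 0.1045 T_3 = -24.25.
Solving simultaneously: T_2 = 26.92 N, T_3 = 17.84 N.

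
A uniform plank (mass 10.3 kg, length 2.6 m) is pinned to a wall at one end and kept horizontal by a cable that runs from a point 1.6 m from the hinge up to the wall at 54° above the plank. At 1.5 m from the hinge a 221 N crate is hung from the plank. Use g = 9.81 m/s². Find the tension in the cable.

Take torques about the hinge: T sin 54° · 1.6 = 10.3×9.81×1.3 + 221×1.5 = 462.86 N·m.
So T = 462.86 / (0.8090 × 1.6) = 357.58 N.

T ≈ 358 N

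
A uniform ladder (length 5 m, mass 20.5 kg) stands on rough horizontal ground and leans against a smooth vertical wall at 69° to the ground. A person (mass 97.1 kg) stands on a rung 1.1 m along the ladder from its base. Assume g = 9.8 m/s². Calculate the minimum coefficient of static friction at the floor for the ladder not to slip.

ΣF_y = 0: N_floor = 20.5×9.8 + 97.1×9.8 = 1152.5 N.
Torques about the foot: N_wall · 5 sin 69° = 20.5×9.8×2.5 cos 69° + 97.1×9.8×1.1 cos 69° → N_wall = 118.92 N.
ΣF_x = 0: f_floor = N_wall = 118.92 N.
μ_min = f_floor / N_floor = 118.92 / 1152.5 = 0.1032.

μ_min ≈ 0.103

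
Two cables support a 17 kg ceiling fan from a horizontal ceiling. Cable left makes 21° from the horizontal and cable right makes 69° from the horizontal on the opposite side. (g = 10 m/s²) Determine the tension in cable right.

Weight W = 17 × 10 = 170 N acts straight down.
Horizontal: T_left cos 21° = T_right cos 69°  →  T_left = 0.3839 T_right.
Vertical: T_left sin 21° + T_right sin 69° = 170.
Substituting the horizontal relation into the vertical equation gives 1.071 T_right = 170, so T_right = 158.7 N.

T_right ≈ 159 N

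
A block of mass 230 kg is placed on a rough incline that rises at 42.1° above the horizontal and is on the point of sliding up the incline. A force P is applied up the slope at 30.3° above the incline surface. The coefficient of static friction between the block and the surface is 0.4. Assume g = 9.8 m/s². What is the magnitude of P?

On the verge of sliding up the incline, friction equals μN and acts down the slope.
Perpendicular: N + P sin 30.3° = W cos 42.1° = 1672 N.
Along incline: P cos 30.3° = W sin 42.1° + μN  with W sin 42.1° = 1511 N.
Solving the pair for P and N: P = 2047 N, N = 639.8 N (and f = μN = 255.9 N).

P ≈ 2050 N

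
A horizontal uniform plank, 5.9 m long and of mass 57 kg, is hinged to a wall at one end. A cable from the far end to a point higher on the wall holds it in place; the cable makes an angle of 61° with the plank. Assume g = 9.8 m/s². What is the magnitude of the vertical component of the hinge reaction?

|H_y| ≈ 279 N

Take torques about the hinge: T sin 61° · 5.9 = 57×9.8×2.95 = 1647.9 N·m.
So T = 1647.9 / (0.8746 × 5.9) = 319.34 N.
ΣF_y = 0: H_y = (57×9.8) − T sin 61° = 558.6 − 279.3 = 279.3 N.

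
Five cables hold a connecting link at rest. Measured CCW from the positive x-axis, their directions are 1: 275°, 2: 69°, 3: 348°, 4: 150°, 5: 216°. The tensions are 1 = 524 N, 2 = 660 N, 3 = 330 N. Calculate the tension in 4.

T_4 ≈ 367 N

Resolve: ΣF_x = 524 cos 275° + 660 cos 69° + 330 cos 348° + T_4 cos 150° + T_5 cos 216° = 0.
        ΣF_y = 524 sin 275° + 660 sin 69° + 330 sin 348° + T_4 sin 150° + T_5 sin 216° = 0.
The known terms sum to (605, 25.55) N, so -0.8660 T_4 − 0.8090 T_5 = -605 and 0.5000 T_4 − 0.5878 T_5 = -25.55.
Solving simultaneously: T_4 = 366.6 N, T_5 = 355.3 N.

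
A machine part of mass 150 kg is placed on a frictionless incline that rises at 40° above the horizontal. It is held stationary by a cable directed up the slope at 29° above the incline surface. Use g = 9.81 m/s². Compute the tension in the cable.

T ≈ 1080 N

Take axes along and perpendicular to the incline. Weight components: W sin 40° = 945.9 N down-slope, W cos 40° = 1127 N into the surface.
Along incline: T cos 29° = W sin 40° → T = 1081 N.
Perpendicular: N = W cos 40° − T sin 29° = 602.9 N.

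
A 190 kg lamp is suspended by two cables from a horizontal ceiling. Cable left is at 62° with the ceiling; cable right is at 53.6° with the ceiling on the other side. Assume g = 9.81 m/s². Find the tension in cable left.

Weight W = 190 × 9.81 = 1864 N acts straight down.
Horizontal: T_left cos 62° = T_right cos 53.6°  →  T_right = 0.7911 T_left.
Vertical: T_left sin 62° + T_right sin 53.6° = 1864.
Substituting the horizontal relation into the vertical equation gives 1.52 T_left = 1864, so T_left = 1226 N.

T_left ≈ 1230 N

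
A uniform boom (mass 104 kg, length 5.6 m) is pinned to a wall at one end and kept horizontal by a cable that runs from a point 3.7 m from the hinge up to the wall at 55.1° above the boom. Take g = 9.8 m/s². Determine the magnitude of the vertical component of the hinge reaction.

Take torques about the hinge: T sin 55.1° · 3.7 = 104×9.8×2.8 = 2853.8 N·m.
So T = 2853.8 / (0.8202 × 3.7) = 940.42 N.
ΣF_y = 0: H_y = (104×9.8) − T sin 55.1° = 1019.2 − 771.29 = 247.91 N.

|H_y| ≈ 248 N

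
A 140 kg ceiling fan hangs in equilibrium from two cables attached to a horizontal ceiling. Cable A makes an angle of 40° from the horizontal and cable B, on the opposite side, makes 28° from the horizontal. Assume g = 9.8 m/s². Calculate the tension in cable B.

T_B ≈ 1130 N

Weight W = 140 × 9.8 = 1372 N acts straight down.
Horizontal: T_A cos 40° = T_B cos 28°  →  T_A = 1.153 T_B.
Vertical: T_A sin 40° + T_B sin 28° = 1372.
Substituting the horizontal relation into the vertical equation gives 1.21 T_B = 1372, so T_B = 1134 N.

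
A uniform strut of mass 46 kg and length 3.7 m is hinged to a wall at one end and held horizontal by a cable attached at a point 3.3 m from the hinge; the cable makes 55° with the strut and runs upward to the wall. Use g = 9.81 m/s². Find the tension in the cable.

T ≈ 309 N

Take torques about the hinge: T sin 55° · 3.3 = 46×9.81×1.85 = 834.83 N·m.
So T = 834.83 / (0.8192 × 3.3) = 308.83 N.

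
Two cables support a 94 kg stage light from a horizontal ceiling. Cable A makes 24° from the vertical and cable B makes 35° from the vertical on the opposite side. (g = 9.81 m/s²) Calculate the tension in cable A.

T_A ≈ 617 N

Angles from the horizontal: cable A is 90° − 24° = 66°, cable B is 90° − 35° = 55°.
Weight W = 94 × 9.81 = 922.1 N acts straight down.
Horizontal: T_A cos 66° = T_B cos 55°  →  T_B = 0.7091 T_A.
Vertical: T_A sin 66° + T_B sin 55° = 922.1.
Substituting the horizontal relation into the vertical equation gives 1.494 T_A = 922.1, so T_A = 617.1 N.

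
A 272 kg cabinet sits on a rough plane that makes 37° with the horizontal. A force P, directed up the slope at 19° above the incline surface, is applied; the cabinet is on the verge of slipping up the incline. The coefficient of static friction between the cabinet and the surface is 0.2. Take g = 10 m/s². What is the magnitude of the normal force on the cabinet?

On the verge of sliding up the incline, friction equals μN and acts down the slope.
Perpendicular: N + P sin 19° = W cos 37° = 2172 N.
Along incline: P cos 19° = W sin 37° + μN  with W sin 37° = 1637 N.
Solving the pair for P and N: P = 2050 N, N = 1505 N (and f = μN = 301 N).

N ≈ 1510 N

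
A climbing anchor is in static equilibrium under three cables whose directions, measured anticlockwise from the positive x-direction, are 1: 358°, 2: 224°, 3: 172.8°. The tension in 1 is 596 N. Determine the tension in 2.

T_2 ≈ 69.3 N

Resolve: ΣF_x = 596 cos 358° + T_2 cos 224° + T_3 cos 172.8° = 0.
        ΣF_y = 596 sin 358° + T_2 sin 224° + T_3 sin 172.8° = 0.
The known terms sum to (595.6, -20.8) N, so -0.7193 T_2 − 0.9921 T_3 = -595.6 and -0.6947 T_2 + 0.1253 T_3 = 20.8.
Solving simultaneously: T_2 = 69.31 N, T_3 = 550.1 N.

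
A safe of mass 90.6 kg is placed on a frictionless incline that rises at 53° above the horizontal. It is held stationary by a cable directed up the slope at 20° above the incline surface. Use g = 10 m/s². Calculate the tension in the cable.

T ≈ 770 N

Take axes along and perpendicular to the incline. Weight components: W sin 53° = 723.6 N down-slope, W cos 53° = 545.2 N into the surface.
Along incline: T cos 20° = W sin 53° → T = 770 N.
Perpendicular: N = W cos 53° − T sin 20° = 281.9 N.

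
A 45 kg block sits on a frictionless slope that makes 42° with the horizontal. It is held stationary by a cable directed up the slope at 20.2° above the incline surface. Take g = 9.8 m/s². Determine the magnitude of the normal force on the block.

Take axes along and perpendicular to the incline. Weight components: W sin 42° = 295.1 N down-slope, W cos 42° = 327.7 N into the surface.
Along incline: T cos 20.2° = W sin 42° → T = 314.4 N.
Perpendicular: N = W cos 42° − T sin 20.2° = 219.2 N.

N ≈ 219 N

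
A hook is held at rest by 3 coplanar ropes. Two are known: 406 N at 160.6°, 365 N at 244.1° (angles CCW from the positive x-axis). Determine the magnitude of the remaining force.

F ≈ 576 N

Sum the known components: ΣF_x = -542.4 N, ΣF_y = -193.5 N.
For equilibrium the remaining force must supply (−ΣF_x, −ΣF_y) = (542.4, 193.5) N.
Magnitude = √((542.4)² + (193.5)²) = 575.9 N; direction = atan2(193.5, 542.4) = 19.6°.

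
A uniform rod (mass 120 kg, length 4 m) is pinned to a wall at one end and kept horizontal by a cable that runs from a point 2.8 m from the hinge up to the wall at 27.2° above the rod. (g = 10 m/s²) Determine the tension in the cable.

Take torques about the hinge: T sin 27.2° · 2.8 = 120×10×2 = 2400 N·m.
So T = 2400 / (0.4571 × 2.8) = 1875.2 N.

T ≈ 1880 N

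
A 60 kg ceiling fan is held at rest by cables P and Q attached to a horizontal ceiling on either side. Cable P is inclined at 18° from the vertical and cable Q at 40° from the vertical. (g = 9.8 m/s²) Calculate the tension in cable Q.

Angles from the horizontal: cable P is 90° − 18° = 72°, cable Q is 90° − 40° = 50°.
Weight W = 60 × 9.8 = 588 N acts straight down.
Horizontal: T_P cos 72° = T_Q cos 50°  →  T_P = 2.08 T_Q.
Vertical: T_P sin 72° + T_Q sin 50° = 588.
Substituting the horizontal relation into the vertical equation gives 2.744 T_Q = 588, so T_Q = 214.3 N.

T_Q ≈ 214 N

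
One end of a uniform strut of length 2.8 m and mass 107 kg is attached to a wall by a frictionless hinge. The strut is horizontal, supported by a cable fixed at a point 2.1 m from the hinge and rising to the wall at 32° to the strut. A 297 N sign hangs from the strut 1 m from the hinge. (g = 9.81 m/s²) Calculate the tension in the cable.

T ≈ 1590 N

Take torques about the hinge: T sin 32° · 2.1 = 107×9.81×1.4 + 297×1 = 1766.5 N·m.
So T = 1766.5 / (0.5299 × 2.1) = 1587.4 N.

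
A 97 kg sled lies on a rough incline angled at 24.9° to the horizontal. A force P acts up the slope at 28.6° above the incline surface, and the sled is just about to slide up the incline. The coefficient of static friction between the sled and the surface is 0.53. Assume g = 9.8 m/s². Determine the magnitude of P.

P ≈ 757 N

On the verge of sliding up the incline, friction equals μN and acts down the slope.
Perpendicular: N + P sin 28.6° = W cos 24.9° = 862.2 N.
Along incline: P cos 28.6° = W sin 24.9° + μN  with W sin 24.9° = 400.2 N.
Solving the pair for P and N: P = 757.5 N, N = 499.6 N (and f = μN = 264.8 N).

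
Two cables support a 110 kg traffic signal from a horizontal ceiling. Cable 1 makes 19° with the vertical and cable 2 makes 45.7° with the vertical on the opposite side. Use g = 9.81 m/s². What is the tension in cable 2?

T_2 ≈ 389 N

Angles from the horizontal: cable 1 is 90° − 19° = 71°, cable 2 is 90° − 45.7° = 44.3°.
Weight W = 110 × 9.81 = 1079 N acts straight down.
Horizontal: T_1 cos 71° = T_2 cos 44.3°  →  T_1 = 2.198 T_2.
Vertical: T_1 sin 71° + T_2 sin 44.3° = 1079.
Substituting the horizontal relation into the vertical equation gives 2.777 T_2 = 1079, so T_2 = 388.6 N.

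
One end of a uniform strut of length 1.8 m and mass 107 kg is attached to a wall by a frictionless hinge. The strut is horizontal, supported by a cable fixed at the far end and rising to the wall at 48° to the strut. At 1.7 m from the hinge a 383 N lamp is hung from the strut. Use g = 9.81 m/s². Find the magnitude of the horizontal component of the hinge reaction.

Take torques about the hinge: T sin 48° · 1.8 = 107×9.81×0.9 + 383×1.7 = 1595.8 N·m.
So T = 1595.8 / (0.7431 × 1.8) = 1193 N.
ΣF_x = 0: H_x = T cos 48° = 798.26 N.

H_x ≈ 798 N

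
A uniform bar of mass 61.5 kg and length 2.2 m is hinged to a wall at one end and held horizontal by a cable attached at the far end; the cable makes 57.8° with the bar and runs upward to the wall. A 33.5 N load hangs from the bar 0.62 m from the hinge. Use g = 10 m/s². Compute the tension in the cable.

Take torques about the hinge: T sin 57.8° · 2.2 = 61.5×10×1.1 + 33.5×0.62 = 697.27 N·m.
So T = 697.27 / (0.8462 × 2.2) = 374.55 N.

T ≈ 375 N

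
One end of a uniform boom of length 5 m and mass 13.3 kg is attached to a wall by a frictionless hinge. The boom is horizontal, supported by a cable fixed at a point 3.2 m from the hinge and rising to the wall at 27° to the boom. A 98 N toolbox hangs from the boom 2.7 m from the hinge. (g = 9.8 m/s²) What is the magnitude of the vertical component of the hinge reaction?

|H_y| ≈ 43.8 N

Take torques about the hinge: T sin 27° · 3.2 = 13.3×9.8×2.5 + 98×2.7 = 590.45 N·m.
So T = 590.45 / (0.4540 × 3.2) = 406.43 N.
ΣF_y = 0: H_y = (13.3×9.8 + 98) − T sin 27° = 228.34 − 184.52 = 43.824 N.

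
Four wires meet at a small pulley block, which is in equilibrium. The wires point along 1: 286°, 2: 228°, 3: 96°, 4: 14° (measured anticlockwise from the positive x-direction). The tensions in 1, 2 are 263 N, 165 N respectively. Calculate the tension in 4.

Resolve: ΣF_x = 263 cos 286° + 165 cos 228° + T_3 cos 96° + T_4 cos 14° = 0.
        ΣF_y = 263 sin 286° + 165 sin 228° + T_3 sin 96° + T_4 sin 14° = 0.
The known terms sum to (-37.91, -375.4) N, so -0.1045 T_3 + 0.9703 T_4 = 37.91 and 0.9945 T_3 + 0.2419 T_4 = 375.4.
Solving simultaneously: T_3 = 358.6 N, T_4 = 77.71 N.

T_4 ≈ 77.7 N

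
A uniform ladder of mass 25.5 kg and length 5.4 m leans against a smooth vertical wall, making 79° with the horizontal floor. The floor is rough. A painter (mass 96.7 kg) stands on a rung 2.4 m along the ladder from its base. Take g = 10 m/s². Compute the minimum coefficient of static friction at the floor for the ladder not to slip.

ΣF_y = 0: N_floor = 25.5×10 + 96.7×10 = 1222 N.
Torques about the foot: N_wall · 5.4 sin 79° = 25.5×10×2.7 cos 79° + 96.7×10×2.4 cos 79° → N_wall = 108.32 N.
ΣF_x = 0: f_floor = N_wall = 108.32 N.
μ_min = f_floor / N_floor = 108.32 / 1222 = 0.08864.

μ_min ≈ 0.0886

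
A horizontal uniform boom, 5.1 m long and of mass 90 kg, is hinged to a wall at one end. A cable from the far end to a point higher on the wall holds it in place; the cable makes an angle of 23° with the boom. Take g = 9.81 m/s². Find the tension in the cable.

T ≈ 1130 N

Take torques about the hinge: T sin 23° · 5.1 = 90×9.81×2.55 = 2251.4 N·m.
So T = 2251.4 / (0.3907 × 5.1) = 1129.8 N.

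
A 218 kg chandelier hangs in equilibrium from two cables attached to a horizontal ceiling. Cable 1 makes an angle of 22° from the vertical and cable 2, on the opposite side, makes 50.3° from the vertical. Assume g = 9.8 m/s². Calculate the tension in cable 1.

Angles from the horizontal: cable 1 is 90° − 22° = 68°, cable 2 is 90° − 50.3° = 39.7°.
Weight W = 218 × 9.8 = 2136 N acts straight down.
Horizontal: T_1 cos 68° = T_2 cos 39.7°  →  T_2 = 0.4869 T_1.
Vertical: T_1 sin 68° + T_2 sin 39.7° = 2136.
Substituting the horizontal relation into the vertical equation gives 1.238 T_1 = 2136, so T_1 = 1725 N.

T_1 ≈ 1730 N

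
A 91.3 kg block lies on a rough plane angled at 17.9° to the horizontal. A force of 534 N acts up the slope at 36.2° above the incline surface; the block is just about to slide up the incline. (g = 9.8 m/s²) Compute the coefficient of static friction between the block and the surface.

On the verge of sliding up the incline, friction is at its maximum μN and acts down the slope.
Perpendicular to incline: N = W cos 17.9° − P sin 36.2° = 851.4 − 315.4 = 536 N.
Along incline: P cos 36.2° − μN = W sin 17.9° → μ = −(W sin 17.9° − P cos 36.2°) / N = 0.2909.

μ ≈ 0.291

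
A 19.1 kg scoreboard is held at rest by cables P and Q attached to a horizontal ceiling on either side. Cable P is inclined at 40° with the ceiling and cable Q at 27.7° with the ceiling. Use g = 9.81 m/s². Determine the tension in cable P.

T_P ≈ 179 N

Weight W = 19.1 × 9.81 = 187.4 N acts straight down.
Horizontal: T_P cos 40° = T_Q cos 27.7°  →  T_Q = 0.8652 T_P.
Vertical: T_P sin 40° + T_Q sin 27.7° = 187.4.
Substituting the horizontal relation into the vertical equation gives 1.045 T_P = 187.4, so T_P = 179.3 N.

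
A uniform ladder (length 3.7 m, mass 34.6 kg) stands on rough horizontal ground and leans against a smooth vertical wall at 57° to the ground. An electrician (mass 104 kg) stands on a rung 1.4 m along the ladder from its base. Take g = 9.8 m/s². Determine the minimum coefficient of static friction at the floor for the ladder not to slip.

ΣF_y = 0: N_floor = 34.6×9.8 + 104×9.8 = 1358.3 N.
Torques about the foot: N_wall · 3.7 sin 57° = 34.6×9.8×1.85 cos 57° + 104×9.8×1.4 cos 57° → N_wall = 360.54 N.
ΣF_x = 0: f_floor = N_wall = 360.54 N.
μ_min = f_floor / N_floor = 360.54 / 1358.3 = 0.2654.

μ_min ≈ 0.265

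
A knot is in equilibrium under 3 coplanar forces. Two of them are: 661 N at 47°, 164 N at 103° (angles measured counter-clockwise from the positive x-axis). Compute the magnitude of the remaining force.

F ≈ 765 N

Sum the known components: ΣF_x = 413.9 N, ΣF_y = 643.2 N.
For equilibrium the remaining force must supply (−ΣF_x, −ΣF_y) = (-413.9, -643.2) N.
Magnitude = √((-413.9)² + (-643.2)²) = 764.9 N; direction = atan2(-643.2, -413.9) = 237.2°.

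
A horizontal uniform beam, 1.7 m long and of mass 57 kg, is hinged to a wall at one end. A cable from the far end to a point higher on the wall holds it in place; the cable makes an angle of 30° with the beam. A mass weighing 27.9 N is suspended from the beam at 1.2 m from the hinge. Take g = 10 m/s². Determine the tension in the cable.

Take torques about the hinge: T sin 30° · 1.7 = 57×10×0.85 + 27.9×1.2 = 517.98 N·m.
So T = 517.98 / (0.5000 × 1.7) = 609.39 N.

T ≈ 609 N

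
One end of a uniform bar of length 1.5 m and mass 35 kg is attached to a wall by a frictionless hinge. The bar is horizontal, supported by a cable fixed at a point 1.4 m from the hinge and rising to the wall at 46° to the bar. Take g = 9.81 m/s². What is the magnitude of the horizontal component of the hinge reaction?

H_x ≈ 178 N

Take torques about the hinge: T sin 46° · 1.4 = 35×9.81×0.75 = 257.51 N·m.
So T = 257.51 / (0.7193 × 1.4) = 255.7 N.
ΣF_x = 0: H_x = T cos 46° = 177.63 N.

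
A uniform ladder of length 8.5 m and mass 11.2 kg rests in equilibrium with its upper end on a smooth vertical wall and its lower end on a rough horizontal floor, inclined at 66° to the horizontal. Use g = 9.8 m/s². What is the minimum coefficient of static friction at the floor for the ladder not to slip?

μ_min ≈ 0.223

ΣF_y = 0: N_floor = 11.2×9.8 = 109.76 N.
Torques about the foot: N_wall · 8.5 sin 66° = 11.2×9.8×4.25 cos 66° → N_wall = 24.434 N.
ΣF_x = 0: f_floor = N_wall = 24.434 N.
μ_min = f_floor / N_floor = 24.434 / 109.76 = 0.2226.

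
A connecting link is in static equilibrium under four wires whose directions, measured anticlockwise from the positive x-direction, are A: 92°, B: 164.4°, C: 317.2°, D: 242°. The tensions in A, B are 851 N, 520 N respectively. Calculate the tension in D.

T_D ≈ 379 N

Resolve: ΣF_x = 851 cos 92° + 520 cos 164.4° + T_C cos 317.2° + T_D cos 242° = 0.
        ΣF_y = 851 sin 92° + 520 sin 164.4° + T_C sin 317.2° + T_D sin 242° = 0.
The known terms sum to (-530.5, 990.3) N, so 0.7337 T_C − 0.4695 T_D = 530.5 and -0.6794 T_C − 0.8829 T_D = -990.3.
Solving simultaneously: T_C = 965.4 N, T_D = 378.7 N.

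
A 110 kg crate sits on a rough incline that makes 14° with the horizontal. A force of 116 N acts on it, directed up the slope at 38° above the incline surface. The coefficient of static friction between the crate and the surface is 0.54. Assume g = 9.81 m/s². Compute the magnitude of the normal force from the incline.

Axes along / perpendicular to the incline. W sin 14° = 261.1 N down-slope; W cos 14° = 1047 N into the surface.
Perpendicular: N = W cos 14° − P sin 38° = 1047 − 71.42 = 975.6 N.
Along incline: P cos 38° + f = W sin 14° (friction acts up-slope) → f = 261.1 − 91.41 = 169.6 N.
|f| = 169.6 N ≤ μN = 526.8 N, so the crate is indeed static.

N ≈ 976 N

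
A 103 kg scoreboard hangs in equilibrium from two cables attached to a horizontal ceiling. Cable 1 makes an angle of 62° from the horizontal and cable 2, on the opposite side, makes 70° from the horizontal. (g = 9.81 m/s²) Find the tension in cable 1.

T_1 ≈ 465 N

Weight W = 103 × 9.81 = 1010 N acts straight down.
Horizontal: T_1 cos 62° = T_2 cos 70°  →  T_2 = 1.373 T_1.
Vertical: T_1 sin 62° + T_2 sin 70° = 1010.
Substituting the horizontal relation into the vertical equation gives 2.173 T_1 = 1010, so T_1 = 465 N.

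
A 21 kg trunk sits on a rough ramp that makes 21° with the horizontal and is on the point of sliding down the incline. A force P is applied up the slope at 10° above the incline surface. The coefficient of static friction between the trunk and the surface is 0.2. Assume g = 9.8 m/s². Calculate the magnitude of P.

On the verge of sliding down the incline, friction equals μN and acts up the slope.
Perpendicular: N + P sin 10° = W cos 21° = 192.1 N.
Along incline: P cos 10° + μN = W sin 21° with W sin 21° = 73.75 N.
Solving the pair for P and N: P = 37.18 N, N = 185.7 N (and f = μN = 37.13 N).

P ≈ 37.2 N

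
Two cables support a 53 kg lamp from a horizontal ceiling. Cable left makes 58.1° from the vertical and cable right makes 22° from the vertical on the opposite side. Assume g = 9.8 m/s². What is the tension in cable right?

T_right ≈ 448 N

Angles from the horizontal: cable left is 90° − 58.1° = 31.9°, cable right is 90° − 22° = 68°.
Weight W = 53 × 9.8 = 519.4 N acts straight down.
Horizontal: T_left cos 31.9° = T_right cos 68°  →  T_left = 0.4412 T_right.
Vertical: T_left sin 31.9° + T_right sin 68° = 519.4.
Substituting the horizontal relation into the vertical equation gives 1.16 T_right = 519.4, so T_right = 447.6 N.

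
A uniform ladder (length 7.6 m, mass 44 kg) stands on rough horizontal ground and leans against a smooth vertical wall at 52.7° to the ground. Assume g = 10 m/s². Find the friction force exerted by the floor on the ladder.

Torques about the foot: N_wall · 7.6 sin 52.7° = 44×10×3.8 cos 52.7° → N_wall = 167.6 N.
ΣF_x = 0: f_floor = N_wall = 167.6 N.

f ≈ 168 N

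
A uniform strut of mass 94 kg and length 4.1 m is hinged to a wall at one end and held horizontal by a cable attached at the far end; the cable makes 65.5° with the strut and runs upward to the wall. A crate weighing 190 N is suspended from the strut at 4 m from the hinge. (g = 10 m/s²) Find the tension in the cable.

Take torques about the hinge: T sin 65.5° · 4.1 = 94×10×2.05 + 190×4 = 2687 N·m.
So T = 2687 / (0.9100 × 4.1) = 720.21 N.

T ≈ 720 N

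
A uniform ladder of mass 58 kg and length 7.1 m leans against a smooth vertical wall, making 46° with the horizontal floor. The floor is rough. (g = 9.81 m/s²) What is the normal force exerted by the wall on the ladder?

N_wall ≈ 275 N

Torques about the foot: N_wall · 7.1 sin 46° = 58×9.81×3.55 cos 46° → N_wall = 274.73 N.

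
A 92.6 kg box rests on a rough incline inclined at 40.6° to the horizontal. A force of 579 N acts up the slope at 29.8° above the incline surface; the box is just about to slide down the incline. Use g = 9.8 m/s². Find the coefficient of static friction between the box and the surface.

On the verge of sliding down the incline, friction is at its maximum μN and acts up the slope.
Perpendicular to incline: N = W cos 40.6° − P sin 29.8° = 689 − 287.7 = 401.3 N.
Along incline: P cos 29.8° + μN = W sin 40.6° → μ = (W sin 40.6° − P cos 29.8°) / N = 0.2196.

μ ≈ 0.220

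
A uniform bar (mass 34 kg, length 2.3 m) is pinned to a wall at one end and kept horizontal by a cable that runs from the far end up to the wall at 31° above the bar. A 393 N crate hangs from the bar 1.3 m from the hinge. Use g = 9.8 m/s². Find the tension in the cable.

T ≈ 755 N

Take torques about the hinge: T sin 31° · 2.3 = 34×9.8×1.15 + 393×1.3 = 894.08 N·m.
So T = 894.08 / (0.5150 × 2.3) = 754.76 N.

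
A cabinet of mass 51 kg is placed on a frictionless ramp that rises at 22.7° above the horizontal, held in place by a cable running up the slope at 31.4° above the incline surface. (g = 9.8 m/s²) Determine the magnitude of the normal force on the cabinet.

N ≈ 343 N

Take axes along and perpendicular to the incline. Weight components: W sin 22.7° = 192.9 N down-slope, W cos 22.7° = 461.1 N into the surface.
Along incline: T cos 31.4° = W sin 22.7° → T = 226 N.
Perpendicular: N = W cos 22.7° − T sin 31.4° = 343.4 N.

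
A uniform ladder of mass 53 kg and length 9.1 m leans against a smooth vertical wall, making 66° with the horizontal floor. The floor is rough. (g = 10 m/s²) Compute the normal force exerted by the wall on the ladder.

N_wall ≈ 118 N

Torques about the foot: N_wall · 9.1 sin 66° = 53×10×4.55 cos 66° → N_wall = 117.99 N.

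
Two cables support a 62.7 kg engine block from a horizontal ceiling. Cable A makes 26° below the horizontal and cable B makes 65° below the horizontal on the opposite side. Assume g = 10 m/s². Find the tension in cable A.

T_A ≈ 265 N

Weight W = 62.7 × 10 = 627 N acts straight down.
Horizontal: T_A cos 26° = T_B cos 65°  →  T_B = 2.127 T_A.
Vertical: T_A sin 26° + T_B sin 65° = 627.
Substituting the horizontal relation into the vertical equation gives 2.366 T_A = 627, so T_A = 265 N.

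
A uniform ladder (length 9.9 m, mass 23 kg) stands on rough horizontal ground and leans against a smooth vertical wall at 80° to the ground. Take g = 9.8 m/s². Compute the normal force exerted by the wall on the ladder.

Torques about the foot: N_wall · 9.9 sin 80° = 23×9.8×4.95 cos 80° → N_wall = 19.872 N.

N_wall ≈ 19.9 N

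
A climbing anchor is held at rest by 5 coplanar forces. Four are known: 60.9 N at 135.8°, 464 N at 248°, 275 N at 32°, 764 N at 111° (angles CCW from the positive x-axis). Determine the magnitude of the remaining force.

Sum the known components: ΣF_x = -258.1 N, ΣF_y = 471.2 N.
For equilibrium the remaining force must supply (−ΣF_x, −ΣF_y) = (258.1, -471.2) N.
Magnitude = √((258.1)² + (-471.2)²) = 537.3 N; direction = atan2(-471.2, 258.1) = 298.7°.

F ≈ 537 N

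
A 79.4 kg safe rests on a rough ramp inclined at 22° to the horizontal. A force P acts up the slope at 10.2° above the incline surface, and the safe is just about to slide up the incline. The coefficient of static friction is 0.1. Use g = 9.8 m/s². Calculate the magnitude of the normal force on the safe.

On the verge of sliding up the incline, friction equals μN and acts down the slope.
Perpendicular: N + P sin 10.2° = W cos 22° = 721.5 N.
Along incline: P cos 10.2° = W sin 22° + μN  with W sin 22° = 291.5 N.
Solving the pair for P and N: P = 362.9 N, N = 657.2 N (and f = μN = 65.72 N).

N ≈ 657 N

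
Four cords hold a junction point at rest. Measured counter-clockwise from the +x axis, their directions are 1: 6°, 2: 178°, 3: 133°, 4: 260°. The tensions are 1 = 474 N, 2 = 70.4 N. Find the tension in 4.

T_4 ≈ 412 N

Resolve: ΣF_x = 474 cos 6° + 70.4 cos 178° + T_3 cos 133° + T_4 cos 260° = 0.
        ΣF_y = 474 sin 6° + 70.4 sin 178° + T_3 sin 133° + T_4 sin 260° = 0.
The known terms sum to (401, 52) N, so -0.6820 T_3 − 0.1736 T_4 = -401 and 0.7314 T_3 − 0.9848 T_4 = -52.
Solving simultaneously: T_3 = 483.2 N, T_4 = 411.7 N.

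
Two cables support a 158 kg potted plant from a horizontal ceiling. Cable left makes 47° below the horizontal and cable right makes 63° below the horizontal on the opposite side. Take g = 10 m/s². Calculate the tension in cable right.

T_right ≈ 1150 N

Weight W = 158 × 10 = 1580 N acts straight down.
Horizontal: T_left cos 47° = T_right cos 63°  →  T_left = 0.6657 T_right.
Vertical: T_left sin 47° + T_right sin 63° = 1580.
Substituting the horizontal relation into the vertical equation gives 1.378 T_right = 1580, so T_right = 1147 N.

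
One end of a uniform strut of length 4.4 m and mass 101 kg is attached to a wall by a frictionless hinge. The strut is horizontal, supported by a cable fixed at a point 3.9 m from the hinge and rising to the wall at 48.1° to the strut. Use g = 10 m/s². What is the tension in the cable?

T ≈ 765 N

Take torques about the hinge: T sin 48.1° · 3.9 = 101×10×2.2 = 2222 N·m.
So T = 2222 / (0.7443 × 3.9) = 765.46 N.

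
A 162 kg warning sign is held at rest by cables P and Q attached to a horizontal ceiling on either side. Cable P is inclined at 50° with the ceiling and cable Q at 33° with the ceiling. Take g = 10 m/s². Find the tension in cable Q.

Weight W = 162 × 10 = 1620 N acts straight down.
Horizontal: T_P cos 50° = T_Q cos 33°  →  T_P = 1.305 T_Q.
Vertical: T_P sin 50° + T_Q sin 33° = 1620.
Substituting the horizontal relation into the vertical equation gives 1.544 T_Q = 1620, so T_Q = 1049 N.

T_Q ≈ 1050 N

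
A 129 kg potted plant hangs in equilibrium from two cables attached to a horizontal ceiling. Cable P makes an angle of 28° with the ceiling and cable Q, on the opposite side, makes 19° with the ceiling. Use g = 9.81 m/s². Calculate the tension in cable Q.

Weight W = 129 × 9.81 = 1265 N acts straight down.
Horizontal: T_P cos 28° = T_Q cos 19°  →  T_P = 1.071 T_Q.
Vertical: T_P sin 28° + T_Q sin 19° = 1265.
Substituting the horizontal relation into the vertical equation gives 0.8283 T_Q = 1265, so T_Q = 1528 N.

T_Q ≈ 1530 N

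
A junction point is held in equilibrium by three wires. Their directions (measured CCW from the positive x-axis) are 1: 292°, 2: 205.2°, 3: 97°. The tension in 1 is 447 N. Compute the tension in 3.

T_3 ≈ 470 N

Resolve: ΣF_x = 447 cos 292° + T_2 cos 205.2° + T_3 cos 97° = 0.
        ΣF_y = 447 sin 292° + T_2 sin 205.2° + T_3 sin 97° = 0.
The known terms sum to (167.4, -414.5) N, so -0.9048 T_2 − 0.1219 T_3 = -167.4 and -0.4258 T_2 + 0.9925 T_3 = 414.5.
Solving simultaneously: T_2 = 121.8 N, T_3 = 469.8 N.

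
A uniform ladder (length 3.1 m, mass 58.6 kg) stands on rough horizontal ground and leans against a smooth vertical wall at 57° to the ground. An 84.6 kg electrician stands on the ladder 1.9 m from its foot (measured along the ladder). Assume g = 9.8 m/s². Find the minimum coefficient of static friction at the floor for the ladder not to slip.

μ_min ≈ 0.368

ΣF_y = 0: N_floor = 58.6×9.8 + 84.6×9.8 = 1403.4 N.
Torques about the foot: N_wall · 3.1 sin 57° = 58.6×9.8×1.55 cos 57° + 84.6×9.8×1.9 cos 57° → N_wall = 516.46 N.
ΣF_x = 0: f_floor = N_wall = 516.46 N.
μ_min = f_floor / N_floor = 516.46 / 1403.4 = 0.368.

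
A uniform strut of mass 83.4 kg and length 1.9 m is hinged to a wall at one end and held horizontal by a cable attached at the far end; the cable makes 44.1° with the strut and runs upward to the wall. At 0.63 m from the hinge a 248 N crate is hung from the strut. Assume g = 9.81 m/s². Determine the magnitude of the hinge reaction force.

|H| ≈ 766 N

Take torques about the hinge: T sin 44.1° · 1.9 = 83.4×9.81×0.95 + 248×0.63 = 933.49 N·m.
So T = 933.49 / (0.6959 × 1.9) = 705.99 N.
ΣF_x = 0: H_x = T cos 44.1° = 506.99 N.
ΣF_y = 0: H_y = (83.4×9.81 + 248) − T sin 44.1° = 1066.2 − 491.31 = 574.85 N.
|H| = √(H_x² + H_y²) = √((506.99)² + (574.85)²) = 766.48 N.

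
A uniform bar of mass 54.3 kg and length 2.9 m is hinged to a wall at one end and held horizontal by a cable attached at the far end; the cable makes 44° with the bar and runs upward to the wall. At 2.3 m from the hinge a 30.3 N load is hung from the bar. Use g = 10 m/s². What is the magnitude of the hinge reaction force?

|H| ≈ 413 N

Take torques about the hinge: T sin 44° · 2.9 = 54.3×10×1.45 + 30.3×2.3 = 857.04 N·m.
So T = 857.04 / (0.6947 × 2.9) = 425.43 N.
ΣF_x = 0: H_x = T cos 44° = 306.03 N.
ΣF_y = 0: H_y = (54.3×10 + 30.3) − T sin 44° = 573.3 − 295.53 = 277.77 N.
|H| = √(H_x² + H_y²) = √((306.03)² + (277.77)²) = 413.29 N.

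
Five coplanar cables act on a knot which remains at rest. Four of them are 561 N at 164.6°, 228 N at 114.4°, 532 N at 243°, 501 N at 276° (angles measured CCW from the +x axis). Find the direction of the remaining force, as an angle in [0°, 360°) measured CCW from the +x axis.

θ ≈ 36.8°

Sum the known components: ΣF_x = -824.2 N, ΣF_y = -615.7 N.
For equilibrium the remaining force must supply (−ΣF_x, −ΣF_y) = (824.2, 615.7) N.
Magnitude = √((824.2)² + (615.7)²) = 1029 N; direction = atan2(615.7, 824.2) = 36.8°.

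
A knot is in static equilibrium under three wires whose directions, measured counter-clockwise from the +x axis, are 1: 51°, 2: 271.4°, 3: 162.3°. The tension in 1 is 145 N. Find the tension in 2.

T_2 ≈ 143 N

Resolve: ΣF_x = 145 cos 51° + T_2 cos 271.4° + T_3 cos 162.3° = 0.
        ΣF_y = 145 sin 51° + T_2 sin 271.4° + T_3 sin 162.3° = 0.
The known terms sum to (91.25, 112.7) N, so 0.0244 T_2 − 0.9527 T_3 = -91.25 and -0.9997 T_2 + 0.3040 T_3 = -112.7.
Solving simultaneously: T_2 = 143 N, T_3 = 99.45 N.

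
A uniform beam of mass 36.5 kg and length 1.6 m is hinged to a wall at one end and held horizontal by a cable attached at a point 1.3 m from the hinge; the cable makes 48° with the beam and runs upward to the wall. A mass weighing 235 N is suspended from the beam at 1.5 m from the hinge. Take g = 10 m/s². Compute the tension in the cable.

T ≈ 667 N

Take torques about the hinge: T sin 48° · 1.3 = 36.5×10×0.8 + 235×1.5 = 644.5 N·m.
So T = 644.5 / (0.7431 × 1.3) = 667.12 N.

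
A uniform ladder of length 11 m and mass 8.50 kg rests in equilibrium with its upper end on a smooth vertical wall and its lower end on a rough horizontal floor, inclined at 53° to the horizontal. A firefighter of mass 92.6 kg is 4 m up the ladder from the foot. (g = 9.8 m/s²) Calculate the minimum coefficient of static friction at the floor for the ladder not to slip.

ΣF_y = 0: N_floor = 8.50×9.8 + 92.6×9.8 = 990.78 N.
Torques about the foot: N_wall · 11 sin 53° = 8.50×9.8×5.5 cos 53° + 92.6×9.8×4 cos 53° → N_wall = 280.05 N.
ΣF_x = 0: f_floor = N_wall = 280.05 N.
μ_min = f_floor / N_floor = 280.05 / 990.78 = 0.2827.

μ_min ≈ 0.283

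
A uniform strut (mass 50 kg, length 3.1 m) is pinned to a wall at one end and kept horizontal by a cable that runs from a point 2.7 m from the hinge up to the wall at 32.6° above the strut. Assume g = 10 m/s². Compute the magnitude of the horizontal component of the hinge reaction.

Take torques about the hinge: T sin 32.6° · 2.7 = 50×10×1.55 = 775 N·m.
So T = 775 / (0.5388 × 2.7) = 532.76 N.
ΣF_x = 0: H_x = T cos 32.6° = 448.83 N.

H_x ≈ 449 N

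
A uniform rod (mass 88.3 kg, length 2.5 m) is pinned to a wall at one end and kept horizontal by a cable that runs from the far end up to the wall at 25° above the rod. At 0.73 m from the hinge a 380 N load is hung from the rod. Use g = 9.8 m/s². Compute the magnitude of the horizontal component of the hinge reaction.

H_x ≈ 1170 N

Take torques about the hinge: T sin 25° · 2.5 = 88.3×9.8×1.25 + 380×0.73 = 1359.1 N·m.
So T = 1359.1 / (0.4226 × 2.5) = 1286.3 N.
ΣF_x = 0: H_x = T cos 25° = 1165.8 N.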